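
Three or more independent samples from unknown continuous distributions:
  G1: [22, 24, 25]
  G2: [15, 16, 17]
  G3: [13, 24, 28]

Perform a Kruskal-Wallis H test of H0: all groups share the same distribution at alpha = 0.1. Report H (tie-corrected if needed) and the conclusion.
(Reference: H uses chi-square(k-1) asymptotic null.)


Step 1: Combine all N = 9 observations and assign midranks.
sorted (value, group, rank): (13,G3,1), (15,G2,2), (16,G2,3), (17,G2,4), (22,G1,5), (24,G1,6.5), (24,G3,6.5), (25,G1,8), (28,G3,9)
Step 2: Sum ranks within each group.
R_1 = 19.5 (n_1 = 3)
R_2 = 9 (n_2 = 3)
R_3 = 16.5 (n_3 = 3)
Step 3: H = 12/(N(N+1)) * sum(R_i^2/n_i) - 3(N+1)
     = 12/(9*10) * (19.5^2/3 + 9^2/3 + 16.5^2/3) - 3*10
     = 0.133333 * 244.5 - 30
     = 2.600000.
Step 4: Ties present; correction factor C = 1 - 6/(9^3 - 9) = 0.991667. Corrected H = 2.600000 / 0.991667 = 2.621849.
Step 5: Under H0, H ~ chi^2(2); p-value = 0.269571.
Step 6: alpha = 0.1. fail to reject H0.

H = 2.6218, df = 2, p = 0.269571, fail to reject H0.


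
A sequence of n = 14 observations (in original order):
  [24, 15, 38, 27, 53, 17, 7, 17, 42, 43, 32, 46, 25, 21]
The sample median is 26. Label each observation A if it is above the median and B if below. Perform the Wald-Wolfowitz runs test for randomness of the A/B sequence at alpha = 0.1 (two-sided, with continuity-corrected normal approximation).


Step 1: Compute median = 26; label A = above, B = below.
Labels in order: BBAAABBBAAAABB  (n_A = 7, n_B = 7)
Step 2: Count runs R = 5.
Step 3: Under H0 (random ordering), E[R] = 2*n_A*n_B/(n_A+n_B) + 1 = 2*7*7/14 + 1 = 8.0000.
        Var[R] = 2*n_A*n_B*(2*n_A*n_B - n_A - n_B) / ((n_A+n_B)^2 * (n_A+n_B-1)) = 8232/2548 = 3.2308.
        SD[R] = 1.7974.
Step 4: Continuity-corrected z = (R + 0.5 - E[R]) / SD[R] = (5 + 0.5 - 8.0000) / 1.7974 = -1.3909.
Step 5: Two-sided p-value via normal approximation = 2*(1 - Phi(|z|)) = 0.164264.
Step 6: alpha = 0.1. fail to reject H0.

R = 5, z = -1.3909, p = 0.164264, fail to reject H0.


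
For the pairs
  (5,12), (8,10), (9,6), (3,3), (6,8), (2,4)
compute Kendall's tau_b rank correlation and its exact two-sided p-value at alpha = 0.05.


Step 1: Enumerate the 15 unordered pairs (i,j) with i<j and classify each by sign(x_j-x_i) * sign(y_j-y_i).
  (1,2):dx=+3,dy=-2->D; (1,3):dx=+4,dy=-6->D; (1,4):dx=-2,dy=-9->C; (1,5):dx=+1,dy=-4->D
  (1,6):dx=-3,dy=-8->C; (2,3):dx=+1,dy=-4->D; (2,4):dx=-5,dy=-7->C; (2,5):dx=-2,dy=-2->C
  (2,6):dx=-6,dy=-6->C; (3,4):dx=-6,dy=-3->C; (3,5):dx=-3,dy=+2->D; (3,6):dx=-7,dy=-2->C
  (4,5):dx=+3,dy=+5->C; (4,6):dx=-1,dy=+1->D; (5,6):dx=-4,dy=-4->C
Step 2: C = 9, D = 6, total pairs = 15.
Step 3: tau = (C - D)/(n(n-1)/2) = (9 - 6)/15 = 0.200000.
Step 4: Exact two-sided p-value (enumerate n! = 720 permutations of y under H0): p = 0.719444.
Step 5: alpha = 0.05. fail to reject H0.

tau_b = 0.2000 (C=9, D=6), p = 0.719444, fail to reject H0.


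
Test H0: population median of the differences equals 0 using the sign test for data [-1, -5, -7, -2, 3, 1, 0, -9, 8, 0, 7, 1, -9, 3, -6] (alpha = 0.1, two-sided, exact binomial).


Step 1: Discard zero differences. Original n = 15; n_eff = number of nonzero differences = 13.
Nonzero differences (with sign): -1, -5, -7, -2, +3, +1, -9, +8, +7, +1, -9, +3, -6
Step 2: Count signs: positive = 6, negative = 7.
Step 3: Under H0: P(positive) = 0.5, so the number of positives S ~ Bin(13, 0.5).
Step 4: Two-sided exact p-value = sum of Bin(13,0.5) probabilities at or below the observed probability = 1.000000.
Step 5: alpha = 0.1. fail to reject H0.

n_eff = 13, pos = 6, neg = 7, p = 1.000000, fail to reject H0.


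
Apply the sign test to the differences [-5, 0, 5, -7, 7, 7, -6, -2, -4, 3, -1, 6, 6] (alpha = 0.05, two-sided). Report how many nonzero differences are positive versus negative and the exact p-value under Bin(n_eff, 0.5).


Step 1: Discard zero differences. Original n = 13; n_eff = number of nonzero differences = 12.
Nonzero differences (with sign): -5, +5, -7, +7, +7, -6, -2, -4, +3, -1, +6, +6
Step 2: Count signs: positive = 6, negative = 6.
Step 3: Under H0: P(positive) = 0.5, so the number of positives S ~ Bin(12, 0.5).
Step 4: Two-sided exact p-value = sum of Bin(12,0.5) probabilities at or below the observed probability = 1.000000.
Step 5: alpha = 0.05. fail to reject H0.

n_eff = 12, pos = 6, neg = 6, p = 1.000000, fail to reject H0.


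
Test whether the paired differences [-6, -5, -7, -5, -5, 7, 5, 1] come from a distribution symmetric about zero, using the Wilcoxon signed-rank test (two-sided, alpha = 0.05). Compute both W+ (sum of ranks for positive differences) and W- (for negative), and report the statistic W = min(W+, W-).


Step 1: Drop any zero differences (none here) and take |d_i|.
|d| = [6, 5, 7, 5, 5, 7, 5, 1]
Step 2: Midrank |d_i| (ties get averaged ranks).
ranks: |6|->6, |5|->3.5, |7|->7.5, |5|->3.5, |5|->3.5, |7|->7.5, |5|->3.5, |1|->1
Step 3: Attach original signs; sum ranks with positive sign and with negative sign.
W+ = 7.5 + 3.5 + 1 = 12
W- = 6 + 3.5 + 7.5 + 3.5 + 3.5 = 24
(Check: W+ + W- = 36 should equal n(n+1)/2 = 36.)
Step 4: Test statistic W = min(W+, W-) = 12.
Step 5: Ties in |d|, so use the tie-corrected normal approximation.
        E[W] = n(n+1)/4 = 8*9/4 = 18.
        Tie groups: |d|=5 (t=4), |d|=7 (t=2); sum(t^3 - t) = 66.
        Var[W] = n(n+1)(2n+1)/24 - sum(t^3-t)/48 = 1224/24 - 66/48 = 49.625.
        z = (W - E[W]) / sqrt(Var[W]) = (12 - 18) / 7.0445 = -0.8517.
        Two-sided p = 2*Phi(z) = 0.394365.
Step 6: alpha = 0.05. fail to reject H0.

W+ = 12, W- = 24, W = min = 12, p = 0.394365, fail to reject H0.


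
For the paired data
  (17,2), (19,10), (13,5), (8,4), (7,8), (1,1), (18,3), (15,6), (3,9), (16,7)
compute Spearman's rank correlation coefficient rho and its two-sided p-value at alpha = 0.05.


Step 1: Rank x and y separately (midranks; no ties here).
rank(x): 17->8, 19->10, 13->5, 8->4, 7->3, 1->1, 18->9, 15->6, 3->2, 16->7
rank(y): 2->2, 10->10, 5->5, 4->4, 8->8, 1->1, 3->3, 6->6, 9->9, 7->7
Step 2: d_i = R_x(i) - R_y(i); compute d_i^2.
  (8-2)^2=36, (10-10)^2=0, (5-5)^2=0, (4-4)^2=0, (3-8)^2=25, (1-1)^2=0, (9-3)^2=36, (6-6)^2=0, (2-9)^2=49, (7-7)^2=0
sum(d^2) = 146.
Step 3: rho = 1 - 6*146 / (10*(10^2 - 1)) = 1 - 876/990 = 0.115152.
Step 4: Under H0, t = rho * sqrt((n-2)/(1-rho^2)) = 0.3279 ~ t(8).
Step 5: Two-sided p-value from the t-distribution with 8 df = 0.751420.
Step 6: alpha = 0.05. fail to reject H0.

rho = 0.1152, p = 0.751420, fail to reject H0 at alpha = 0.05.


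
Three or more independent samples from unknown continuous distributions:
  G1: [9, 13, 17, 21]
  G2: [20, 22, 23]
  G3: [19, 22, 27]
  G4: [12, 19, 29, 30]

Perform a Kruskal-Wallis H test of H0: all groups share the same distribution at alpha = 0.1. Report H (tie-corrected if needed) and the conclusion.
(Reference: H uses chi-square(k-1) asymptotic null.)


Step 1: Combine all N = 14 observations and assign midranks.
sorted (value, group, rank): (9,G1,1), (12,G4,2), (13,G1,3), (17,G1,4), (19,G3,5.5), (19,G4,5.5), (20,G2,7), (21,G1,8), (22,G2,9.5), (22,G3,9.5), (23,G2,11), (27,G3,12), (29,G4,13), (30,G4,14)
Step 2: Sum ranks within each group.
R_1 = 16 (n_1 = 4)
R_2 = 27.5 (n_2 = 3)
R_3 = 27 (n_3 = 3)
R_4 = 34.5 (n_4 = 4)
Step 3: H = 12/(N(N+1)) * sum(R_i^2/n_i) - 3(N+1)
     = 12/(14*15) * (16^2/4 + 27.5^2/3 + 27^2/3 + 34.5^2/4) - 3*15
     = 0.057143 * 856.646 - 45
     = 3.951190.
Step 4: Ties present; correction factor C = 1 - 12/(14^3 - 14) = 0.995604. Corrected H = 3.951190 / 0.995604 = 3.968635.
Step 5: Under H0, H ~ chi^2(3); p-value = 0.264871.
Step 6: alpha = 0.1. fail to reject H0.

H = 3.9686, df = 3, p = 0.264871, fail to reject H0.


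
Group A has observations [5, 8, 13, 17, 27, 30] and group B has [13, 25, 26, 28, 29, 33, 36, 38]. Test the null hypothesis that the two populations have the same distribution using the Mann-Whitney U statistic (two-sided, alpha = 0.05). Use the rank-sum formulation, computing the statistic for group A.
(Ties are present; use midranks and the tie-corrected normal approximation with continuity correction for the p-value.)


Step 1: Combine and sort all 14 observations; assign midranks.
sorted (value, group): (5,X), (8,X), (13,X), (13,Y), (17,X), (25,Y), (26,Y), (27,X), (28,Y), (29,Y), (30,X), (33,Y), (36,Y), (38,Y)
ranks: 5->1, 8->2, 13->3.5, 13->3.5, 17->5, 25->6, 26->7, 27->8, 28->9, 29->10, 30->11, 33->12, 36->13, 38->14
Step 2: Rank sum for X: R1 = 1 + 2 + 3.5 + 5 + 8 + 11 = 30.5.
Step 3: U_X = R1 - n1(n1+1)/2 = 30.5 - 6*7/2 = 30.5 - 21 = 9.5.
       U_Y = n1*n2 - U_X = 48 - 9.5 = 38.5.
Step 4: Ties are present, so use the tie-corrected normal approximation (with continuity correction) for the p-value.
Step 5: p-value = 0.070392; compare to alpha = 0.05. fail to reject H0.

U_X = 9.5, p = 0.070392, fail to reject H0 at alpha = 0.05.


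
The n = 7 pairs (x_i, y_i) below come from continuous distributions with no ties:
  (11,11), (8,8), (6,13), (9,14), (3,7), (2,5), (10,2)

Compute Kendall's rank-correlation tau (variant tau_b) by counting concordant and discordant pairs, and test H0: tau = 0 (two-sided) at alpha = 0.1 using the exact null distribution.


Step 1: Enumerate the 21 unordered pairs (i,j) with i<j and classify each by sign(x_j-x_i) * sign(y_j-y_i).
  (1,2):dx=-3,dy=-3->C; (1,3):dx=-5,dy=+2->D; (1,4):dx=-2,dy=+3->D; (1,5):dx=-8,dy=-4->C
  (1,6):dx=-9,dy=-6->C; (1,7):dx=-1,dy=-9->C; (2,3):dx=-2,dy=+5->D; (2,4):dx=+1,dy=+6->C
  (2,5):dx=-5,dy=-1->C; (2,6):dx=-6,dy=-3->C; (2,7):dx=+2,dy=-6->D; (3,4):dx=+3,dy=+1->C
  (3,5):dx=-3,dy=-6->C; (3,6):dx=-4,dy=-8->C; (3,7):dx=+4,dy=-11->D; (4,5):dx=-6,dy=-7->C
  (4,6):dx=-7,dy=-9->C; (4,7):dx=+1,dy=-12->D; (5,6):dx=-1,dy=-2->C; (5,7):dx=+7,dy=-5->D
  (6,7):dx=+8,dy=-3->D
Step 2: C = 13, D = 8, total pairs = 21.
Step 3: tau = (C - D)/(n(n-1)/2) = (13 - 8)/21 = 0.238095.
Step 4: Exact two-sided p-value (enumerate n! = 5040 permutations of y under H0): p = 0.561905.
Step 5: alpha = 0.1. fail to reject H0.

tau_b = 0.2381 (C=13, D=8), p = 0.561905, fail to reject H0.


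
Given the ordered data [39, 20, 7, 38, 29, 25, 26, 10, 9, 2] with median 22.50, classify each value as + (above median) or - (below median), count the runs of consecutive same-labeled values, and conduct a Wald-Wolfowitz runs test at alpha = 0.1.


Step 1: Compute median = 22.50; label A = above, B = below.
Labels in order: ABBAAAABBB  (n_A = 5, n_B = 5)
Step 2: Count runs R = 4.
Step 3: Under H0 (random ordering), E[R] = 2*n_A*n_B/(n_A+n_B) + 1 = 2*5*5/10 + 1 = 6.0000.
        Var[R] = 2*n_A*n_B*(2*n_A*n_B - n_A - n_B) / ((n_A+n_B)^2 * (n_A+n_B-1)) = 2000/900 = 2.2222.
        SD[R] = 1.4907.
Step 4: Continuity-corrected z = (R + 0.5 - E[R]) / SD[R] = (4 + 0.5 - 6.0000) / 1.4907 = -1.0062.
Step 5: Two-sided p-value via normal approximation = 2*(1 - Phi(|z|)) = 0.314305.
Step 6: alpha = 0.1. fail to reject H0.

R = 4, z = -1.0062, p = 0.314305, fail to reject H0.


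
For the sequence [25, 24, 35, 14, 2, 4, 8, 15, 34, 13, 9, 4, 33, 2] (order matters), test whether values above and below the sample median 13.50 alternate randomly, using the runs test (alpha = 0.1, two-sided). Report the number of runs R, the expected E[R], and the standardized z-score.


Step 1: Compute median = 13.50; label A = above, B = below.
Labels in order: AAAABBBAABBBAB  (n_A = 7, n_B = 7)
Step 2: Count runs R = 6.
Step 3: Under H0 (random ordering), E[R] = 2*n_A*n_B/(n_A+n_B) + 1 = 2*7*7/14 + 1 = 8.0000.
        Var[R] = 2*n_A*n_B*(2*n_A*n_B - n_A - n_B) / ((n_A+n_B)^2 * (n_A+n_B-1)) = 8232/2548 = 3.2308.
        SD[R] = 1.7974.
Step 4: Continuity-corrected z = (R + 0.5 - E[R]) / SD[R] = (6 + 0.5 - 8.0000) / 1.7974 = -0.8345.
Step 5: Two-sided p-value via normal approximation = 2*(1 - Phi(|z|)) = 0.403986.
Step 6: alpha = 0.1. fail to reject H0.

R = 6, z = -0.8345, p = 0.403986, fail to reject H0.


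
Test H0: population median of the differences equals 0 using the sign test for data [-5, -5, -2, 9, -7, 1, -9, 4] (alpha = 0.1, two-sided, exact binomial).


Step 1: Discard zero differences. Original n = 8; n_eff = number of nonzero differences = 8.
Nonzero differences (with sign): -5, -5, -2, +9, -7, +1, -9, +4
Step 2: Count signs: positive = 3, negative = 5.
Step 3: Under H0: P(positive) = 0.5, so the number of positives S ~ Bin(8, 0.5).
Step 4: Two-sided exact p-value = sum of Bin(8,0.5) probabilities at or below the observed probability = 0.726562.
Step 5: alpha = 0.1. fail to reject H0.

n_eff = 8, pos = 3, neg = 5, p = 0.726562, fail to reject H0.


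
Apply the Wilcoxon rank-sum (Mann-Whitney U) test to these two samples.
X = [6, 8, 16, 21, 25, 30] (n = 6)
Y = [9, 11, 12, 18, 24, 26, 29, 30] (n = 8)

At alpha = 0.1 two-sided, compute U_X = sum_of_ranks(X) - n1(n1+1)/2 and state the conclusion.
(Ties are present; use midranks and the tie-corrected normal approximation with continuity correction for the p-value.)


Step 1: Combine and sort all 14 observations; assign midranks.
sorted (value, group): (6,X), (8,X), (9,Y), (11,Y), (12,Y), (16,X), (18,Y), (21,X), (24,Y), (25,X), (26,Y), (29,Y), (30,X), (30,Y)
ranks: 6->1, 8->2, 9->3, 11->4, 12->5, 16->6, 18->7, 21->8, 24->9, 25->10, 26->11, 29->12, 30->13.5, 30->13.5
Step 2: Rank sum for X: R1 = 1 + 2 + 6 + 8 + 10 + 13.5 = 40.5.
Step 3: U_X = R1 - n1(n1+1)/2 = 40.5 - 6*7/2 = 40.5 - 21 = 19.5.
       U_Y = n1*n2 - U_X = 48 - 19.5 = 28.5.
Step 4: Ties are present, so use the tie-corrected normal approximation (with continuity correction) for the p-value.
Step 5: p-value = 0.605180; compare to alpha = 0.1. fail to reject H0.

U_X = 19.5, p = 0.605180, fail to reject H0 at alpha = 0.1.


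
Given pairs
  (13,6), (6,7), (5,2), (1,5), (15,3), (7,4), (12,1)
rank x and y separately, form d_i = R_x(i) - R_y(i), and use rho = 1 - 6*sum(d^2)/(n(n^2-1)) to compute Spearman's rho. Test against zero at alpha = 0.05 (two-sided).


Step 1: Rank x and y separately (midranks; no ties here).
rank(x): 13->6, 6->3, 5->2, 1->1, 15->7, 7->4, 12->5
rank(y): 6->6, 7->7, 2->2, 5->5, 3->3, 4->4, 1->1
Step 2: d_i = R_x(i) - R_y(i); compute d_i^2.
  (6-6)^2=0, (3-7)^2=16, (2-2)^2=0, (1-5)^2=16, (7-3)^2=16, (4-4)^2=0, (5-1)^2=16
sum(d^2) = 64.
Step 3: rho = 1 - 6*64 / (7*(7^2 - 1)) = 1 - 384/336 = -0.142857.
Step 4: Under H0, t = rho * sqrt((n-2)/(1-rho^2)) = -0.3227 ~ t(5).
Step 5: Two-sided p-value from the t-distribution with 5 df = 0.759945.
Step 6: alpha = 0.05. fail to reject H0.

rho = -0.1429, p = 0.759945, fail to reject H0 at alpha = 0.05.


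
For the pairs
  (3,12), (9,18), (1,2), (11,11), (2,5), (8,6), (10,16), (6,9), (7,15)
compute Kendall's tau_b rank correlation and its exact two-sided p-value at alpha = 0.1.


Step 1: Enumerate the 36 unordered pairs (i,j) with i<j and classify each by sign(x_j-x_i) * sign(y_j-y_i).
  (1,2):dx=+6,dy=+6->C; (1,3):dx=-2,dy=-10->C; (1,4):dx=+8,dy=-1->D; (1,5):dx=-1,dy=-7->C
  (1,6):dx=+5,dy=-6->D; (1,7):dx=+7,dy=+4->C; (1,8):dx=+3,dy=-3->D; (1,9):dx=+4,dy=+3->C
  (2,3):dx=-8,dy=-16->C; (2,4):dx=+2,dy=-7->D; (2,5):dx=-7,dy=-13->C; (2,6):dx=-1,dy=-12->C
  (2,7):dx=+1,dy=-2->D; (2,8):dx=-3,dy=-9->C; (2,9):dx=-2,dy=-3->C; (3,4):dx=+10,dy=+9->C
  (3,5):dx=+1,dy=+3->C; (3,6):dx=+7,dy=+4->C; (3,7):dx=+9,dy=+14->C; (3,8):dx=+5,dy=+7->C
  (3,9):dx=+6,dy=+13->C; (4,5):dx=-9,dy=-6->C; (4,6):dx=-3,dy=-5->C; (4,7):dx=-1,dy=+5->D
  (4,8):dx=-5,dy=-2->C; (4,9):dx=-4,dy=+4->D; (5,6):dx=+6,dy=+1->C; (5,7):dx=+8,dy=+11->C
  (5,8):dx=+4,dy=+4->C; (5,9):dx=+5,dy=+10->C; (6,7):dx=+2,dy=+10->C; (6,8):dx=-2,dy=+3->D
  (6,9):dx=-1,dy=+9->D; (7,8):dx=-4,dy=-7->C; (7,9):dx=-3,dy=-1->C; (8,9):dx=+1,dy=+6->C
Step 2: C = 27, D = 9, total pairs = 36.
Step 3: tau = (C - D)/(n(n-1)/2) = (27 - 9)/36 = 0.500000.
Step 4: Exact two-sided p-value (enumerate n! = 362880 permutations of y under H0): p = 0.075176.
Step 5: alpha = 0.1. reject H0.

tau_b = 0.5000 (C=27, D=9), p = 0.075176, reject H0.


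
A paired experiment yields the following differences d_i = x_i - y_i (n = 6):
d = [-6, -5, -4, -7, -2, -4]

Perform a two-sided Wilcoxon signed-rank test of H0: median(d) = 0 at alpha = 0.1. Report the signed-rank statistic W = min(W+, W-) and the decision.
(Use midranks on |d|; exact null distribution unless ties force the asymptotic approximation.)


Step 1: Drop any zero differences (none here) and take |d_i|.
|d| = [6, 5, 4, 7, 2, 4]
Step 2: Midrank |d_i| (ties get averaged ranks).
ranks: |6|->5, |5|->4, |4|->2.5, |7|->6, |2|->1, |4|->2.5
Step 3: Attach original signs; sum ranks with positive sign and with negative sign.
W+ = 0 = 0
W- = 5 + 4 + 2.5 + 6 + 1 + 2.5 = 21
(Check: W+ + W- = 21 should equal n(n+1)/2 = 21.)
Step 4: Test statistic W = min(W+, W-) = 0.
Step 5: Ties in |d|, so use the tie-corrected normal approximation.
        E[W] = n(n+1)/4 = 6*7/4 = 10.5.
        Tie groups: |d|=4 (t=2); sum(t^3 - t) = 6.
        Var[W] = n(n+1)(2n+1)/24 - sum(t^3-t)/48 = 546/24 - 6/48 = 22.625.
        z = (W - E[W]) / sqrt(Var[W]) = (0 - 10.5) / 4.7566 = -2.2075.
        Two-sided p = 2*Phi(z) = 0.027281.
Step 6: alpha = 0.1. reject H0.

W+ = 0, W- = 21, W = min = 0, p = 0.027281, reject H0.


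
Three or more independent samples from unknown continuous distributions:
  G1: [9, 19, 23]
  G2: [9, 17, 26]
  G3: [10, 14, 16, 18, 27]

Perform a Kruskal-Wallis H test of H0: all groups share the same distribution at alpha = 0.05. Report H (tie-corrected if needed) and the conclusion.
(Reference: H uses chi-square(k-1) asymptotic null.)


Step 1: Combine all N = 11 observations and assign midranks.
sorted (value, group, rank): (9,G1,1.5), (9,G2,1.5), (10,G3,3), (14,G3,4), (16,G3,5), (17,G2,6), (18,G3,7), (19,G1,8), (23,G1,9), (26,G2,10), (27,G3,11)
Step 2: Sum ranks within each group.
R_1 = 18.5 (n_1 = 3)
R_2 = 17.5 (n_2 = 3)
R_3 = 30 (n_3 = 5)
Step 3: H = 12/(N(N+1)) * sum(R_i^2/n_i) - 3(N+1)
     = 12/(11*12) * (18.5^2/3 + 17.5^2/3 + 30^2/5) - 3*12
     = 0.090909 * 396.167 - 36
     = 0.015152.
Step 4: Ties present; correction factor C = 1 - 6/(11^3 - 11) = 0.995455. Corrected H = 0.015152 / 0.995455 = 0.015221.
Step 5: Under H0, H ~ chi^2(2); p-value = 0.992419.
Step 6: alpha = 0.05. fail to reject H0.

H = 0.0152, df = 2, p = 0.992419, fail to reject H0.


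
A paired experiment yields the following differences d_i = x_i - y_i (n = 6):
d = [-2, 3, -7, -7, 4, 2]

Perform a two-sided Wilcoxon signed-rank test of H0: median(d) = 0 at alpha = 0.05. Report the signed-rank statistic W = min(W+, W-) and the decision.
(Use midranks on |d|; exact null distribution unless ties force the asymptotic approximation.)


Step 1: Drop any zero differences (none here) and take |d_i|.
|d| = [2, 3, 7, 7, 4, 2]
Step 2: Midrank |d_i| (ties get averaged ranks).
ranks: |2|->1.5, |3|->3, |7|->5.5, |7|->5.5, |4|->4, |2|->1.5
Step 3: Attach original signs; sum ranks with positive sign and with negative sign.
W+ = 3 + 4 + 1.5 = 8.5
W- = 1.5 + 5.5 + 5.5 = 12.5
(Check: W+ + W- = 21 should equal n(n+1)/2 = 21.)
Step 4: Test statistic W = min(W+, W-) = 8.5.
Step 5: Ties in |d|, so use the tie-corrected normal approximation.
        E[W] = n(n+1)/4 = 6*7/4 = 10.5.
        Tie groups: |d|=2 (t=2), |d|=7 (t=2); sum(t^3 - t) = 12.
        Var[W] = n(n+1)(2n+1)/24 - sum(t^3-t)/48 = 546/24 - 12/48 = 22.5.
        z = (W - E[W]) / sqrt(Var[W]) = (8.5 - 10.5) / 4.7434 = -0.4216.
        Two-sided p = 2*Phi(z) = 0.673290.
Step 6: alpha = 0.05. fail to reject H0.

W+ = 8.5, W- = 12.5, W = min = 8.5, p = 0.673290, fail to reject H0.


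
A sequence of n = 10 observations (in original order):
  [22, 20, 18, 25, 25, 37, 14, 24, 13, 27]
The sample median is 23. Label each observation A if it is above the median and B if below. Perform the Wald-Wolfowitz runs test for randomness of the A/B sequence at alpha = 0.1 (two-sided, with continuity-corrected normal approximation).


Step 1: Compute median = 23; label A = above, B = below.
Labels in order: BBBAAABABA  (n_A = 5, n_B = 5)
Step 2: Count runs R = 6.
Step 3: Under H0 (random ordering), E[R] = 2*n_A*n_B/(n_A+n_B) + 1 = 2*5*5/10 + 1 = 6.0000.
        Var[R] = 2*n_A*n_B*(2*n_A*n_B - n_A - n_B) / ((n_A+n_B)^2 * (n_A+n_B-1)) = 2000/900 = 2.2222.
        SD[R] = 1.4907.
Step 4: R = E[R], so z = 0 with no continuity correction.
Step 5: Two-sided p-value via normal approximation = 2*(1 - Phi(|z|)) = 1.000000.
Step 6: alpha = 0.1. fail to reject H0.

R = 6, z = 0.0000, p = 1.000000, fail to reject H0.


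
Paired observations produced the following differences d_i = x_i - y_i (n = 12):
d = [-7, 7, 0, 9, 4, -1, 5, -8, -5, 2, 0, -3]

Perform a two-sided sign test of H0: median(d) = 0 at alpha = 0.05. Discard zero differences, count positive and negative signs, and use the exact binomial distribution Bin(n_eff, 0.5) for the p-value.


Step 1: Discard zero differences. Original n = 12; n_eff = number of nonzero differences = 10.
Nonzero differences (with sign): -7, +7, +9, +4, -1, +5, -8, -5, +2, -3
Step 2: Count signs: positive = 5, negative = 5.
Step 3: Under H0: P(positive) = 0.5, so the number of positives S ~ Bin(10, 0.5).
Step 4: Two-sided exact p-value = sum of Bin(10,0.5) probabilities at or below the observed probability = 1.000000.
Step 5: alpha = 0.05. fail to reject H0.

n_eff = 10, pos = 5, neg = 5, p = 1.000000, fail to reject H0.


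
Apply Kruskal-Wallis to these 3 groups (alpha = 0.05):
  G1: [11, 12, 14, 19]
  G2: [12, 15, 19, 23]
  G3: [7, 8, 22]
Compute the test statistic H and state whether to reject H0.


Step 1: Combine all N = 11 observations and assign midranks.
sorted (value, group, rank): (7,G3,1), (8,G3,2), (11,G1,3), (12,G1,4.5), (12,G2,4.5), (14,G1,6), (15,G2,7), (19,G1,8.5), (19,G2,8.5), (22,G3,10), (23,G2,11)
Step 2: Sum ranks within each group.
R_1 = 22 (n_1 = 4)
R_2 = 31 (n_2 = 4)
R_3 = 13 (n_3 = 3)
Step 3: H = 12/(N(N+1)) * sum(R_i^2/n_i) - 3(N+1)
     = 12/(11*12) * (22^2/4 + 31^2/4 + 13^2/3) - 3*12
     = 0.090909 * 417.583 - 36
     = 1.962121.
Step 4: Ties present; correction factor C = 1 - 12/(11^3 - 11) = 0.990909. Corrected H = 1.962121 / 0.990909 = 1.980122.
Step 5: Under H0, H ~ chi^2(2); p-value = 0.371554.
Step 6: alpha = 0.05. fail to reject H0.

H = 1.9801, df = 2, p = 0.371554, fail to reject H0.


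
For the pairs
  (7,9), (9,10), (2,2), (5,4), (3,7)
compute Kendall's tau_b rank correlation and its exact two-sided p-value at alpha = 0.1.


Step 1: Enumerate the 10 unordered pairs (i,j) with i<j and classify each by sign(x_j-x_i) * sign(y_j-y_i).
  (1,2):dx=+2,dy=+1->C; (1,3):dx=-5,dy=-7->C; (1,4):dx=-2,dy=-5->C; (1,5):dx=-4,dy=-2->C
  (2,3):dx=-7,dy=-8->C; (2,4):dx=-4,dy=-6->C; (2,5):dx=-6,dy=-3->C; (3,4):dx=+3,dy=+2->C
  (3,5):dx=+1,dy=+5->C; (4,5):dx=-2,dy=+3->D
Step 2: C = 9, D = 1, total pairs = 10.
Step 3: tau = (C - D)/(n(n-1)/2) = (9 - 1)/10 = 0.800000.
Step 4: Exact two-sided p-value (enumerate n! = 120 permutations of y under H0): p = 0.083333.
Step 5: alpha = 0.1. reject H0.

tau_b = 0.8000 (C=9, D=1), p = 0.083333, reject H0.


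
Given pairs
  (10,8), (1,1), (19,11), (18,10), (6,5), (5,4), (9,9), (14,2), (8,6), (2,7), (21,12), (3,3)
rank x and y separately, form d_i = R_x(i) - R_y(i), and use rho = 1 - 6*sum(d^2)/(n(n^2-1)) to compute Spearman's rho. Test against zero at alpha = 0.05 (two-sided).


Step 1: Rank x and y separately (midranks; no ties here).
rank(x): 10->8, 1->1, 19->11, 18->10, 6->5, 5->4, 9->7, 14->9, 8->6, 2->2, 21->12, 3->3
rank(y): 8->8, 1->1, 11->11, 10->10, 5->5, 4->4, 9->9, 2->2, 6->6, 7->7, 12->12, 3->3
Step 2: d_i = R_x(i) - R_y(i); compute d_i^2.
  (8-8)^2=0, (1-1)^2=0, (11-11)^2=0, (10-10)^2=0, (5-5)^2=0, (4-4)^2=0, (7-9)^2=4, (9-2)^2=49, (6-6)^2=0, (2-7)^2=25, (12-12)^2=0, (3-3)^2=0
sum(d^2) = 78.
Step 3: rho = 1 - 6*78 / (12*(12^2 - 1)) = 1 - 468/1716 = 0.727273.
Step 4: Under H0, t = rho * sqrt((n-2)/(1-rho^2)) = 3.3508 ~ t(10).
Step 5: Two-sided p-value from the t-distribution with 10 df = 0.007355.
Step 6: alpha = 0.05. reject H0.

rho = 0.7273, p = 0.007355, reject H0 at alpha = 0.05.


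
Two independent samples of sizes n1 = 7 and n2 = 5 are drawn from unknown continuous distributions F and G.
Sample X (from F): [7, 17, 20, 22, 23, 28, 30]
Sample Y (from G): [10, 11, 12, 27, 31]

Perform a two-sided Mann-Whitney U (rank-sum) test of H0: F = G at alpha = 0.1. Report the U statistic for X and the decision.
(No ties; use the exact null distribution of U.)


Step 1: Combine and sort all 12 observations; assign midranks.
sorted (value, group): (7,X), (10,Y), (11,Y), (12,Y), (17,X), (20,X), (22,X), (23,X), (27,Y), (28,X), (30,X), (31,Y)
ranks: 7->1, 10->2, 11->3, 12->4, 17->5, 20->6, 22->7, 23->8, 27->9, 28->10, 30->11, 31->12
Step 2: Rank sum for X: R1 = 1 + 5 + 6 + 7 + 8 + 10 + 11 = 48.
Step 3: U_X = R1 - n1(n1+1)/2 = 48 - 7*8/2 = 48 - 28 = 20.
       U_Y = n1*n2 - U_X = 35 - 20 = 15.
Step 4: No ties, so the exact null distribution of U (based on enumerating the C(12,7) = 792 equally likely rank assignments) gives the two-sided p-value.
Step 5: p-value = 0.755051; compare to alpha = 0.1. fail to reject H0.

U_X = 20, p = 0.755051, fail to reject H0 at alpha = 0.1.


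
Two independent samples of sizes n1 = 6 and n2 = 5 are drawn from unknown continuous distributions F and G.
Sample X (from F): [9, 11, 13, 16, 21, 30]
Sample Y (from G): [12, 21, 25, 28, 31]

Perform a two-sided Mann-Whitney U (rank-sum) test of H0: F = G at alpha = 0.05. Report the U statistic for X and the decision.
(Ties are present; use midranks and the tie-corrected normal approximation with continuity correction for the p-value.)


Step 1: Combine and sort all 11 observations; assign midranks.
sorted (value, group): (9,X), (11,X), (12,Y), (13,X), (16,X), (21,X), (21,Y), (25,Y), (28,Y), (30,X), (31,Y)
ranks: 9->1, 11->2, 12->3, 13->4, 16->5, 21->6.5, 21->6.5, 25->8, 28->9, 30->10, 31->11
Step 2: Rank sum for X: R1 = 1 + 2 + 4 + 5 + 6.5 + 10 = 28.5.
Step 3: U_X = R1 - n1(n1+1)/2 = 28.5 - 6*7/2 = 28.5 - 21 = 7.5.
       U_Y = n1*n2 - U_X = 30 - 7.5 = 22.5.
Step 4: Ties are present, so use the tie-corrected normal approximation (with continuity correction) for the p-value.
Step 5: p-value = 0.200217; compare to alpha = 0.05. fail to reject H0.

U_X = 7.5, p = 0.200217, fail to reject H0 at alpha = 0.05.


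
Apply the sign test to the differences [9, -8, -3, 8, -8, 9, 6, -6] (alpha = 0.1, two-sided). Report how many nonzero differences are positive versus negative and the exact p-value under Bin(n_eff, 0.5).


Step 1: Discard zero differences. Original n = 8; n_eff = number of nonzero differences = 8.
Nonzero differences (with sign): +9, -8, -3, +8, -8, +9, +6, -6
Step 2: Count signs: positive = 4, negative = 4.
Step 3: Under H0: P(positive) = 0.5, so the number of positives S ~ Bin(8, 0.5).
Step 4: Two-sided exact p-value = sum of Bin(8,0.5) probabilities at or below the observed probability = 1.000000.
Step 5: alpha = 0.1. fail to reject H0.

n_eff = 8, pos = 4, neg = 4, p = 1.000000, fail to reject H0.


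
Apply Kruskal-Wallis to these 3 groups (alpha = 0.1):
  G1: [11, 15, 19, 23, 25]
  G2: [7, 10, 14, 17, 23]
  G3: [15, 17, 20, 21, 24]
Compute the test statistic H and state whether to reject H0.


Step 1: Combine all N = 15 observations and assign midranks.
sorted (value, group, rank): (7,G2,1), (10,G2,2), (11,G1,3), (14,G2,4), (15,G1,5.5), (15,G3,5.5), (17,G2,7.5), (17,G3,7.5), (19,G1,9), (20,G3,10), (21,G3,11), (23,G1,12.5), (23,G2,12.5), (24,G3,14), (25,G1,15)
Step 2: Sum ranks within each group.
R_1 = 45 (n_1 = 5)
R_2 = 27 (n_2 = 5)
R_3 = 48 (n_3 = 5)
Step 3: H = 12/(N(N+1)) * sum(R_i^2/n_i) - 3(N+1)
     = 12/(15*16) * (45^2/5 + 27^2/5 + 48^2/5) - 3*16
     = 0.050000 * 1011.6 - 48
     = 2.580000.
Step 4: Ties present; correction factor C = 1 - 18/(15^3 - 15) = 0.994643. Corrected H = 2.580000 / 0.994643 = 2.593896.
Step 5: Under H0, H ~ chi^2(2); p-value = 0.273365.
Step 6: alpha = 0.1. fail to reject H0.

H = 2.5939, df = 2, p = 0.273365, fail to reject H0.


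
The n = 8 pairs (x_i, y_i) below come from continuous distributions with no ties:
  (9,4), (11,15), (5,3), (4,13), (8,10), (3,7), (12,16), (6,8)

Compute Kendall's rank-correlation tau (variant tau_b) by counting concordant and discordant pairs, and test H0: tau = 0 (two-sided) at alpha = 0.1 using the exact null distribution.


Step 1: Enumerate the 28 unordered pairs (i,j) with i<j and classify each by sign(x_j-x_i) * sign(y_j-y_i).
  (1,2):dx=+2,dy=+11->C; (1,3):dx=-4,dy=-1->C; (1,4):dx=-5,dy=+9->D; (1,5):dx=-1,dy=+6->D
  (1,6):dx=-6,dy=+3->D; (1,7):dx=+3,dy=+12->C; (1,8):dx=-3,dy=+4->D; (2,3):dx=-6,dy=-12->C
  (2,4):dx=-7,dy=-2->C; (2,5):dx=-3,dy=-5->C; (2,6):dx=-8,dy=-8->C; (2,7):dx=+1,dy=+1->C
  (2,8):dx=-5,dy=-7->C; (3,4):dx=-1,dy=+10->D; (3,5):dx=+3,dy=+7->C; (3,6):dx=-2,dy=+4->D
  (3,7):dx=+7,dy=+13->C; (3,8):dx=+1,dy=+5->C; (4,5):dx=+4,dy=-3->D; (4,6):dx=-1,dy=-6->C
  (4,7):dx=+8,dy=+3->C; (4,8):dx=+2,dy=-5->D; (5,6):dx=-5,dy=-3->C; (5,7):dx=+4,dy=+6->C
  (5,8):dx=-2,dy=-2->C; (6,7):dx=+9,dy=+9->C; (6,8):dx=+3,dy=+1->C; (7,8):dx=-6,dy=-8->C
Step 2: C = 20, D = 8, total pairs = 28.
Step 3: tau = (C - D)/(n(n-1)/2) = (20 - 8)/28 = 0.428571.
Step 4: Exact two-sided p-value (enumerate n! = 40320 permutations of y under H0): p = 0.178869.
Step 5: alpha = 0.1. fail to reject H0.

tau_b = 0.4286 (C=20, D=8), p = 0.178869, fail to reject H0.


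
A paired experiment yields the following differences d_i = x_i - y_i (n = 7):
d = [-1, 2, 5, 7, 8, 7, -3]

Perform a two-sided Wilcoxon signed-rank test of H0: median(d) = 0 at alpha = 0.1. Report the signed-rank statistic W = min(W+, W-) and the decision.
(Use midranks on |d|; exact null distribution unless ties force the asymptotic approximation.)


Step 1: Drop any zero differences (none here) and take |d_i|.
|d| = [1, 2, 5, 7, 8, 7, 3]
Step 2: Midrank |d_i| (ties get averaged ranks).
ranks: |1|->1, |2|->2, |5|->4, |7|->5.5, |8|->7, |7|->5.5, |3|->3
Step 3: Attach original signs; sum ranks with positive sign and with negative sign.
W+ = 2 + 4 + 5.5 + 7 + 5.5 = 24
W- = 1 + 3 = 4
(Check: W+ + W- = 28 should equal n(n+1)/2 = 28.)
Step 4: Test statistic W = min(W+, W-) = 4.
Step 5: Ties in |d|, so use the tie-corrected normal approximation.
        E[W] = n(n+1)/4 = 7*8/4 = 14.
        Tie groups: |d|=7 (t=2); sum(t^3 - t) = 6.
        Var[W] = n(n+1)(2n+1)/24 - sum(t^3-t)/48 = 840/24 - 6/48 = 34.875.
        z = (W - E[W]) / sqrt(Var[W]) = (4 - 14) / 5.9055 = -1.6933.
        Two-sided p = 2*Phi(z) = 0.090392.
Step 6: alpha = 0.1. reject H0.

W+ = 24, W- = 4, W = min = 4, p = 0.090392, reject H0.


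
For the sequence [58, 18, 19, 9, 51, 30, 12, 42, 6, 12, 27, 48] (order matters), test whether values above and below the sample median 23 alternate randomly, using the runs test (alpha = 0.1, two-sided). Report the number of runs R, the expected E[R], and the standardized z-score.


Step 1: Compute median = 23; label A = above, B = below.
Labels in order: ABBBAABABBAA  (n_A = 6, n_B = 6)
Step 2: Count runs R = 7.
Step 3: Under H0 (random ordering), E[R] = 2*n_A*n_B/(n_A+n_B) + 1 = 2*6*6/12 + 1 = 7.0000.
        Var[R] = 2*n_A*n_B*(2*n_A*n_B - n_A - n_B) / ((n_A+n_B)^2 * (n_A+n_B-1)) = 4320/1584 = 2.7273.
        SD[R] = 1.6514.
Step 4: R = E[R], so z = 0 with no continuity correction.
Step 5: Two-sided p-value via normal approximation = 2*(1 - Phi(|z|)) = 1.000000.
Step 6: alpha = 0.1. fail to reject H0.

R = 7, z = 0.0000, p = 1.000000, fail to reject H0.


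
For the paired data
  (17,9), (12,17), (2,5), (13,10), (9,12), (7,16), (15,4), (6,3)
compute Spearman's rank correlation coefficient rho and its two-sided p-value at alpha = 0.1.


Step 1: Rank x and y separately (midranks; no ties here).
rank(x): 17->8, 12->5, 2->1, 13->6, 9->4, 7->3, 15->7, 6->2
rank(y): 9->4, 17->8, 5->3, 10->5, 12->6, 16->7, 4->2, 3->1
Step 2: d_i = R_x(i) - R_y(i); compute d_i^2.
  (8-4)^2=16, (5-8)^2=9, (1-3)^2=4, (6-5)^2=1, (4-6)^2=4, (3-7)^2=16, (7-2)^2=25, (2-1)^2=1
sum(d^2) = 76.
Step 3: rho = 1 - 6*76 / (8*(8^2 - 1)) = 1 - 456/504 = 0.095238.
Step 4: Under H0, t = rho * sqrt((n-2)/(1-rho^2)) = 0.2343 ~ t(6).
Step 5: Two-sided p-value from the t-distribution with 6 df = 0.822505.
Step 6: alpha = 0.1. fail to reject H0.

rho = 0.0952, p = 0.822505, fail to reject H0 at alpha = 0.1.


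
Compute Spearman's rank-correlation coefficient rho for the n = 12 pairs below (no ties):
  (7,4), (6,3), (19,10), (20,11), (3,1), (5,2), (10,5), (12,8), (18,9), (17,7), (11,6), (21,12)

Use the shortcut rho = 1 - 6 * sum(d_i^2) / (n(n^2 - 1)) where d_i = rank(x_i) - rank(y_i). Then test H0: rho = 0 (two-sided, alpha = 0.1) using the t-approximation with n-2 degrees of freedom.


Step 1: Rank x and y separately (midranks; no ties here).
rank(x): 7->4, 6->3, 19->10, 20->11, 3->1, 5->2, 10->5, 12->7, 18->9, 17->8, 11->6, 21->12
rank(y): 4->4, 3->3, 10->10, 11->11, 1->1, 2->2, 5->5, 8->8, 9->9, 7->7, 6->6, 12->12
Step 2: d_i = R_x(i) - R_y(i); compute d_i^2.
  (4-4)^2=0, (3-3)^2=0, (10-10)^2=0, (11-11)^2=0, (1-1)^2=0, (2-2)^2=0, (5-5)^2=0, (7-8)^2=1, (9-9)^2=0, (8-7)^2=1, (6-6)^2=0, (12-12)^2=0
sum(d^2) = 2.
Step 3: rho = 1 - 6*2 / (12*(12^2 - 1)) = 1 - 12/1716 = 0.993007.
Step 4: Under H0, t = rho * sqrt((n-2)/(1-rho^2)) = 26.5990 ~ t(10).
Step 5: Two-sided p-value from the t-distribution with 10 df = 0.000000.
Step 6: alpha = 0.1. reject H0.

rho = 0.9930, p = 0.000000, reject H0 at alpha = 0.1.


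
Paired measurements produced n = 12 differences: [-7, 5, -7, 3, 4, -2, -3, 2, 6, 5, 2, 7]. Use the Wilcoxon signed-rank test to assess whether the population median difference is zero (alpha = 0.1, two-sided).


Step 1: Drop any zero differences (none here) and take |d_i|.
|d| = [7, 5, 7, 3, 4, 2, 3, 2, 6, 5, 2, 7]
Step 2: Midrank |d_i| (ties get averaged ranks).
ranks: |7|->11, |5|->7.5, |7|->11, |3|->4.5, |4|->6, |2|->2, |3|->4.5, |2|->2, |6|->9, |5|->7.5, |2|->2, |7|->11
Step 3: Attach original signs; sum ranks with positive sign and with negative sign.
W+ = 7.5 + 4.5 + 6 + 2 + 9 + 7.5 + 2 + 11 = 49.5
W- = 11 + 11 + 2 + 4.5 = 28.5
(Check: W+ + W- = 78 should equal n(n+1)/2 = 78.)
Step 4: Test statistic W = min(W+, W-) = 28.5.
Step 5: Ties in |d|, so use the tie-corrected normal approximation.
        E[W] = n(n+1)/4 = 12*13/4 = 39.
        Tie groups: |d|=2 (t=3), |d|=3 (t=2), |d|=5 (t=2), |d|=7 (t=3); sum(t^3 - t) = 60.
        Var[W] = n(n+1)(2n+1)/24 - sum(t^3-t)/48 = 3900/24 - 60/48 = 161.25.
        z = (W - E[W]) / sqrt(Var[W]) = (28.5 - 39) / 12.6984 = -0.8269.
        Two-sided p = 2*Phi(z) = 0.408308.
Step 6: alpha = 0.1. fail to reject H0.

W+ = 49.5, W- = 28.5, W = min = 28.5, p = 0.408308, fail to reject H0.


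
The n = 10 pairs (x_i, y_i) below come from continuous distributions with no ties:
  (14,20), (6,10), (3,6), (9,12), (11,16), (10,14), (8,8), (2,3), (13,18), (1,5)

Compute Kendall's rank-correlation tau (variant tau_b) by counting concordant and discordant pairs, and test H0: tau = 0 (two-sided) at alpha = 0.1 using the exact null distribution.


Step 1: Enumerate the 45 unordered pairs (i,j) with i<j and classify each by sign(x_j-x_i) * sign(y_j-y_i).
  (1,2):dx=-8,dy=-10->C; (1,3):dx=-11,dy=-14->C; (1,4):dx=-5,dy=-8->C; (1,5):dx=-3,dy=-4->C
  (1,6):dx=-4,dy=-6->C; (1,7):dx=-6,dy=-12->C; (1,8):dx=-12,dy=-17->C; (1,9):dx=-1,dy=-2->C
  (1,10):dx=-13,dy=-15->C; (2,3):dx=-3,dy=-4->C; (2,4):dx=+3,dy=+2->C; (2,5):dx=+5,dy=+6->C
  (2,6):dx=+4,dy=+4->C; (2,7):dx=+2,dy=-2->D; (2,8):dx=-4,dy=-7->C; (2,9):dx=+7,dy=+8->C
  (2,10):dx=-5,dy=-5->C; (3,4):dx=+6,dy=+6->C; (3,5):dx=+8,dy=+10->C; (3,6):dx=+7,dy=+8->C
  (3,7):dx=+5,dy=+2->C; (3,8):dx=-1,dy=-3->C; (3,9):dx=+10,dy=+12->C; (3,10):dx=-2,dy=-1->C
  (4,5):dx=+2,dy=+4->C; (4,6):dx=+1,dy=+2->C; (4,7):dx=-1,dy=-4->C; (4,8):dx=-7,dy=-9->C
  (4,9):dx=+4,dy=+6->C; (4,10):dx=-8,dy=-7->C; (5,6):dx=-1,dy=-2->C; (5,7):dx=-3,dy=-8->C
  (5,8):dx=-9,dy=-13->C; (5,9):dx=+2,dy=+2->C; (5,10):dx=-10,dy=-11->C; (6,7):dx=-2,dy=-6->C
  (6,8):dx=-8,dy=-11->C; (6,9):dx=+3,dy=+4->C; (6,10):dx=-9,dy=-9->C; (7,8):dx=-6,dy=-5->C
  (7,9):dx=+5,dy=+10->C; (7,10):dx=-7,dy=-3->C; (8,9):dx=+11,dy=+15->C; (8,10):dx=-1,dy=+2->D
  (9,10):dx=-12,dy=-13->C
Step 2: C = 43, D = 2, total pairs = 45.
Step 3: tau = (C - D)/(n(n-1)/2) = (43 - 2)/45 = 0.911111.
Step 4: Exact two-sided p-value (enumerate n! = 3628800 permutations of y under H0): p = 0.000030.
Step 5: alpha = 0.1. reject H0.

tau_b = 0.9111 (C=43, D=2), p = 0.000030, reject H0.


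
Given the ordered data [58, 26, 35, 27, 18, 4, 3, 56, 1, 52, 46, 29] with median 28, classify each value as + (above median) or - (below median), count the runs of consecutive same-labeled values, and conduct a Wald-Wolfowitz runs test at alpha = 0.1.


Step 1: Compute median = 28; label A = above, B = below.
Labels in order: ABABBBBABAAA  (n_A = 6, n_B = 6)
Step 2: Count runs R = 7.
Step 3: Under H0 (random ordering), E[R] = 2*n_A*n_B/(n_A+n_B) + 1 = 2*6*6/12 + 1 = 7.0000.
        Var[R] = 2*n_A*n_B*(2*n_A*n_B - n_A - n_B) / ((n_A+n_B)^2 * (n_A+n_B-1)) = 4320/1584 = 2.7273.
        SD[R] = 1.6514.
Step 4: R = E[R], so z = 0 with no continuity correction.
Step 5: Two-sided p-value via normal approximation = 2*(1 - Phi(|z|)) = 1.000000.
Step 6: alpha = 0.1. fail to reject H0.

R = 7, z = 0.0000, p = 1.000000, fail to reject H0.


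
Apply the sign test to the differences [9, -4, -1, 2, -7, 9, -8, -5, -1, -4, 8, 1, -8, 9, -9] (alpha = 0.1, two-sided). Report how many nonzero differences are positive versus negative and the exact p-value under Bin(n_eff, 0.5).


Step 1: Discard zero differences. Original n = 15; n_eff = number of nonzero differences = 15.
Nonzero differences (with sign): +9, -4, -1, +2, -7, +9, -8, -5, -1, -4, +8, +1, -8, +9, -9
Step 2: Count signs: positive = 6, negative = 9.
Step 3: Under H0: P(positive) = 0.5, so the number of positives S ~ Bin(15, 0.5).
Step 4: Two-sided exact p-value = sum of Bin(15,0.5) probabilities at or below the observed probability = 0.607239.
Step 5: alpha = 0.1. fail to reject H0.

n_eff = 15, pos = 6, neg = 9, p = 0.607239, fail to reject H0.


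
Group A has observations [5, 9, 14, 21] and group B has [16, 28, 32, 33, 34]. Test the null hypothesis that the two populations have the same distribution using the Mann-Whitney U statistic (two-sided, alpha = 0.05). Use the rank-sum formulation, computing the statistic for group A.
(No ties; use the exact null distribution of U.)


Step 1: Combine and sort all 9 observations; assign midranks.
sorted (value, group): (5,X), (9,X), (14,X), (16,Y), (21,X), (28,Y), (32,Y), (33,Y), (34,Y)
ranks: 5->1, 9->2, 14->3, 16->4, 21->5, 28->6, 32->7, 33->8, 34->9
Step 2: Rank sum for X: R1 = 1 + 2 + 3 + 5 = 11.
Step 3: U_X = R1 - n1(n1+1)/2 = 11 - 4*5/2 = 11 - 10 = 1.
       U_Y = n1*n2 - U_X = 20 - 1 = 19.
Step 4: No ties, so the exact null distribution of U (based on enumerating the C(9,4) = 126 equally likely rank assignments) gives the two-sided p-value.
Step 5: p-value = 0.031746; compare to alpha = 0.05. reject H0.

U_X = 1, p = 0.031746, reject H0 at alpha = 0.05.


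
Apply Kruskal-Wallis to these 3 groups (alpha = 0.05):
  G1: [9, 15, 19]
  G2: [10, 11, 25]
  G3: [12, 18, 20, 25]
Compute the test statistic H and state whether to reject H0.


Step 1: Combine all N = 10 observations and assign midranks.
sorted (value, group, rank): (9,G1,1), (10,G2,2), (11,G2,3), (12,G3,4), (15,G1,5), (18,G3,6), (19,G1,7), (20,G3,8), (25,G2,9.5), (25,G3,9.5)
Step 2: Sum ranks within each group.
R_1 = 13 (n_1 = 3)
R_2 = 14.5 (n_2 = 3)
R_3 = 27.5 (n_3 = 4)
Step 3: H = 12/(N(N+1)) * sum(R_i^2/n_i) - 3(N+1)
     = 12/(10*11) * (13^2/3 + 14.5^2/3 + 27.5^2/4) - 3*11
     = 0.109091 * 315.479 - 33
     = 1.415909.
Step 4: Ties present; correction factor C = 1 - 6/(10^3 - 10) = 0.993939. Corrected H = 1.415909 / 0.993939 = 1.424543.
Step 5: Under H0, H ~ chi^2(2); p-value = 0.490529.
Step 6: alpha = 0.05. fail to reject H0.

H = 1.4245, df = 2, p = 0.490529, fail to reject H0.


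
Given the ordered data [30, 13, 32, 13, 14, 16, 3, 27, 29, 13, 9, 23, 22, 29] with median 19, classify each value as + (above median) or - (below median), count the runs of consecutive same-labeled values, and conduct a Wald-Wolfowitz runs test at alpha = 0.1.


Step 1: Compute median = 19; label A = above, B = below.
Labels in order: ABABBBBAABBAAA  (n_A = 7, n_B = 7)
Step 2: Count runs R = 7.
Step 3: Under H0 (random ordering), E[R] = 2*n_A*n_B/(n_A+n_B) + 1 = 2*7*7/14 + 1 = 8.0000.
        Var[R] = 2*n_A*n_B*(2*n_A*n_B - n_A - n_B) / ((n_A+n_B)^2 * (n_A+n_B-1)) = 8232/2548 = 3.2308.
        SD[R] = 1.7974.
Step 4: Continuity-corrected z = (R + 0.5 - E[R]) / SD[R] = (7 + 0.5 - 8.0000) / 1.7974 = -0.2782.
Step 5: Two-sided p-value via normal approximation = 2*(1 - Phi(|z|)) = 0.780879.
Step 6: alpha = 0.1. fail to reject H0.

R = 7, z = -0.2782, p = 0.780879, fail to reject H0.
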